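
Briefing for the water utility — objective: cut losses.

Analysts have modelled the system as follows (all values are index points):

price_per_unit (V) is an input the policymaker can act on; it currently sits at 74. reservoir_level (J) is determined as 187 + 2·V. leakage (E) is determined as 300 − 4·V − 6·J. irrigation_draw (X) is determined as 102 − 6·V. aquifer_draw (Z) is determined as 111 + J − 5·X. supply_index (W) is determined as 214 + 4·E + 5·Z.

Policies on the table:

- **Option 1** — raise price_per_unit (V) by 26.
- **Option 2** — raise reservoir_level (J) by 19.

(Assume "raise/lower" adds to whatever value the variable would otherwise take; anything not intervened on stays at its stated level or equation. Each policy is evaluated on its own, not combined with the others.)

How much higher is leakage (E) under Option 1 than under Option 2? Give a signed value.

-302

Option 1 (V + 26):
  V = 74 + 26 = 100
  J = 187 + 2·100 = 387
  E = 300 − 4·100 − 6·387 = -2422
Option 2 (J + 19):
  V = 74
  J = 187 + 2·74 (+19 from intervention) = 354
  E = 300 − 4·74 − 6·354 = -2120
E: -2422 − (-2120) = -302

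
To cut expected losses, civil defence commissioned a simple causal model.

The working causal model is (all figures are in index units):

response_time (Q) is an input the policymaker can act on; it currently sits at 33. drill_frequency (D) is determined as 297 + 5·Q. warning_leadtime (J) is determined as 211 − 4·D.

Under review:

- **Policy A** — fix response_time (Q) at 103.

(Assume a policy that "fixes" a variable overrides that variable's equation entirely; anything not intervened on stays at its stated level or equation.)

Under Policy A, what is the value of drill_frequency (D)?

Policy A (Q := 103):
  Q = 103
  D = 297 + 5·103 = 812

812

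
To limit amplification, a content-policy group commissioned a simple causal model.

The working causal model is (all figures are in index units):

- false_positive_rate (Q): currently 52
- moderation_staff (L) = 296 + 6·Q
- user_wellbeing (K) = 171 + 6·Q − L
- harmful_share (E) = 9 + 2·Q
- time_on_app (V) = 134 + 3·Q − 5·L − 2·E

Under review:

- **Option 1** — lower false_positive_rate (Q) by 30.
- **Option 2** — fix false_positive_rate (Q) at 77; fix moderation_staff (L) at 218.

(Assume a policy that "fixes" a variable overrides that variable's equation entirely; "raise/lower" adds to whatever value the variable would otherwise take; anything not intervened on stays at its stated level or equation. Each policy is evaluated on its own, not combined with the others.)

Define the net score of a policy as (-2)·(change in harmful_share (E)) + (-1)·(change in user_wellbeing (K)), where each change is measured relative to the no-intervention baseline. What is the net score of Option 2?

-640

Baseline:
  Q = 52
  L = 296 + 6·52 = 608
  K = 171 + 6·52 − 608 = -125
  E = 9 + 2·52 = 113
Option 2 (Q := 77, L := 218):
  Q = 77
  L = 218
  K = 171 + 6·77 − 218 = 415
  E = 9 + 2·77 = 163
ΔE = 163 − 113 = 50; ΔK = 415 − (-125) = 540
Score = (-2)·50 + (-1)·540 = -640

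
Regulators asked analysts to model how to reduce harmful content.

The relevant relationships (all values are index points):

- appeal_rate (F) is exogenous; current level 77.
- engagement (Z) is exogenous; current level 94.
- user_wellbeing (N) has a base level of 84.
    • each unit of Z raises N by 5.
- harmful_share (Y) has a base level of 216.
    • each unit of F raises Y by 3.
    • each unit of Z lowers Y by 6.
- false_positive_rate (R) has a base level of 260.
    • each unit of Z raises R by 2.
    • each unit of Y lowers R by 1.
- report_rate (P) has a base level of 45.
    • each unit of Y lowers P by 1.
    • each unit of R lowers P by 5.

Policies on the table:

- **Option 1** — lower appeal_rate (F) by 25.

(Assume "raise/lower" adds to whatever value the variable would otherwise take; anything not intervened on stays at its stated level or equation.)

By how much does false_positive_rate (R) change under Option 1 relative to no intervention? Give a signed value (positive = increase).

75

Baseline:
  F = 77
  Z = 94
  Y = 216 + 3·77 − 6·94 = -117
  R = 260 + 2·94 − (-117) = 565
Option 1 (F − 25):
  F = 77 − 25 = 52
  Z = 94
  Y = 216 + 3·52 − 6·94 = -192
  R = 260 + 2·94 − (-192) = 640
Change in R: 640 − 565 = 75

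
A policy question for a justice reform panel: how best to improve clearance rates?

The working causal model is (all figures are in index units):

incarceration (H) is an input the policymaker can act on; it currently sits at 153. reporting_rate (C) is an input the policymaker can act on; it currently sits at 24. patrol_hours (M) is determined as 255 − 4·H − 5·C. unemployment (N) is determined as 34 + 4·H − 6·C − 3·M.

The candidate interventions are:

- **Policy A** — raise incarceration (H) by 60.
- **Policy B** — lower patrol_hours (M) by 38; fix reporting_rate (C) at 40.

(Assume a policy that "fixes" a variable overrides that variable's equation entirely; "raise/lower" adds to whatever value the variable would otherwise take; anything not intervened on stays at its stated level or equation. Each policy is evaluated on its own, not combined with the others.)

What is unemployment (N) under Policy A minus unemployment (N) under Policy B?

Policy A (H + 60):
  H = 153 + 60 = 213
  C = 24
  M = 255 − 4·213 − 5·24 = -717
  N = 34 + 4·213 − 6·24 − 3·(-717) = 2893
Policy B (M − 38, C := 40):
  H = 153
  C = 40
  M = 255 − 4·153 − 5·40 (−38 from intervention) = -595
  N = 34 + 4·153 − 6·40 − 3·(-595) = 2191
N: 2893 − 2191 = 702

702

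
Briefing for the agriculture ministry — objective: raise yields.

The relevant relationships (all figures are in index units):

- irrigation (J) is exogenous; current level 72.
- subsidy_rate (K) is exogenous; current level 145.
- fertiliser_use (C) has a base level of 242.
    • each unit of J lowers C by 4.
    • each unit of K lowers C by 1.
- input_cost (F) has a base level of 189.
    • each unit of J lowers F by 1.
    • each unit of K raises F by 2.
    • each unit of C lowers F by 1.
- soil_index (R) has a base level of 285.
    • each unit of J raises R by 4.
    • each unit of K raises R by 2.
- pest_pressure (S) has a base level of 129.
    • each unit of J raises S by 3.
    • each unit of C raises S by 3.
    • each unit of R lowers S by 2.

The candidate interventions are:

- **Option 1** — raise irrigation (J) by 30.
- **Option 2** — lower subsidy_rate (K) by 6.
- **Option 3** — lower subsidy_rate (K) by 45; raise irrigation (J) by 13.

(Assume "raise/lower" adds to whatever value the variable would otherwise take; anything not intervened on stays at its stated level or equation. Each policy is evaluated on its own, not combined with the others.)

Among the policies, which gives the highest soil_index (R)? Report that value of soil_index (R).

983

Option 1 (J + 30):
  J = 72 + 30 = 102
  K = 145
  R = 285 + 4·102 + 2·145 = 983
Option 2 (K − 6):
  J = 72
  K = 145 − 6 = 139
  R = 285 + 4·72 + 2·139 = 851
Option 3 (K − 45, J + 13):
  J = 72 + 13 = 85
  K = 145 − 45 = 100
  R = 285 + 4·85 + 2·100 = 825
Comparing — Option 1: R=983, Option 2: R=851, Option 3: R=825. Highest is 983 (Option 1).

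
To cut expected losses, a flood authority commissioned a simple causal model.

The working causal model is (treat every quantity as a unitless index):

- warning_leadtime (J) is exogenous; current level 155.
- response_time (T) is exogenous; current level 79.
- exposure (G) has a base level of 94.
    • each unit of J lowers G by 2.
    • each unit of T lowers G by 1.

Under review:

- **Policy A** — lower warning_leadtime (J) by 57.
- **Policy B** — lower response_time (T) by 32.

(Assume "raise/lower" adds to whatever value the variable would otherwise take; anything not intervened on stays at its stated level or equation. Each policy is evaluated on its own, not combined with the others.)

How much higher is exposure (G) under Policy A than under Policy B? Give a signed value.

82

Policy A (J − 57):
  J = 155 − 57 = 98
  T = 79
  G = 94 − 2·98 − 79 = -181
Policy B (T − 32):
  J = 155
  T = 79 − 32 = 47
  G = 94 − 2·155 − 47 = -263
G: -181 − (-263) = 82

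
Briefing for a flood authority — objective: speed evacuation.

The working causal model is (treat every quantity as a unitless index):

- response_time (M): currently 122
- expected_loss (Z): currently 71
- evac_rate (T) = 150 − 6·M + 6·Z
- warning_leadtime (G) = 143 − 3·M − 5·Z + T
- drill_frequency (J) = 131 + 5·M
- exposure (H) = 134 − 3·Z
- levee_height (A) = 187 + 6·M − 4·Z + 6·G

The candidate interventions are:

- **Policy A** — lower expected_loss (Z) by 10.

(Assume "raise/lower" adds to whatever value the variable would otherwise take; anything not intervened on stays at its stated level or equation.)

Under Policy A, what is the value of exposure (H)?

-49

Policy A (Z − 10):
  Z = 71 − 10 = 61
  H = 134 − 3·61 = -49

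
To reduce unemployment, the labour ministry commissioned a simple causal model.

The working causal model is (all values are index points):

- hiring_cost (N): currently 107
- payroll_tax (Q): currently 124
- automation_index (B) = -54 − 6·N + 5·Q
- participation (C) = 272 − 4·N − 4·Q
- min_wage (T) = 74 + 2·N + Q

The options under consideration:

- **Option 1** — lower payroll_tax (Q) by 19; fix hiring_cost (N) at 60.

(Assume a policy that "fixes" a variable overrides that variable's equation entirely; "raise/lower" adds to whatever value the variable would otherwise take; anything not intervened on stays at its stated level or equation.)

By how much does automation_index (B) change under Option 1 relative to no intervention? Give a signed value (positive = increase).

Baseline:
  N = 107
  Q = 124
  B = -54 − 6·107 + 5·124 = -76
Option 1 (Q − 19, N := 60):
  N = 60
  Q = 124 − 19 = 105
  B = -54 − 6·60 + 5·105 = 111
Change in B: 111 − (-76) = 187

187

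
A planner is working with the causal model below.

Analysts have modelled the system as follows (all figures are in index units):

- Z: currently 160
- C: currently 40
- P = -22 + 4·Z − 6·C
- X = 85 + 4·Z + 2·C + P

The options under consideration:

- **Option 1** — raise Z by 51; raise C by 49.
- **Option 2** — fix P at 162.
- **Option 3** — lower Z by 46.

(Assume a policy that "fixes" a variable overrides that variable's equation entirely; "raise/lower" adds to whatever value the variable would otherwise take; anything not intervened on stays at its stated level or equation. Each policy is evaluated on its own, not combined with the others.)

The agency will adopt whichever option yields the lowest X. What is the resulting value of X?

Option 1 (Z + 51, C + 49):
  Z = 160 + 51 = 211
  C = 40 + 49 = 89
  P = -22 + 4·211 − 6·89 = 288
  X = 85 + 4·211 + 2·89 + 288 = 1395
Option 2 (P := 162):
  Z = 160
  C = 40
  P = 162
  X = 85 + 4·160 + 2·40 + 162 = 967
Option 3 (Z − 46):
  Z = 160 − 46 = 114
  C = 40
  P = -22 + 4·114 − 6·40 = 194
  X = 85 + 4·114 + 2·40 + 194 = 815
Comparing — Option 1: X=1395, Option 2: X=967, Option 3: X=815. Lowest is 815 (Option 3).

815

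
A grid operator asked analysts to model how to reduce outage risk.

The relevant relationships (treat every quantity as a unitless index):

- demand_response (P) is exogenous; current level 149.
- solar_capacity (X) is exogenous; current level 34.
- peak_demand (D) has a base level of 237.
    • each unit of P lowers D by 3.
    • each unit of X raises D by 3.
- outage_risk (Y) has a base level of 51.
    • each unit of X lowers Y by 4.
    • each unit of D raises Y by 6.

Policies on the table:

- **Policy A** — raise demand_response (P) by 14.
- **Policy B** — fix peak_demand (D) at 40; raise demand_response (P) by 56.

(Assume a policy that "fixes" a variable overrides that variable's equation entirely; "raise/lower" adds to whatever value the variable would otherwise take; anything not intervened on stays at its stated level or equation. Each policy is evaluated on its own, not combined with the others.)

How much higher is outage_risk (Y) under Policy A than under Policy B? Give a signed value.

-1140

Policy A (P + 14):
  P = 149 + 14 = 163
  X = 34
  D = 237 − 3·163 + 3·34 = -150
  Y = 51 − 4·34 + 6·(-150) = -985
Policy B (D := 40, P + 56):
  P = 149 + 56 = 205
  X = 34
  D = 40
  Y = 51 − 4·34 + 6·40 = 155
Y: -985 − 155 = -1140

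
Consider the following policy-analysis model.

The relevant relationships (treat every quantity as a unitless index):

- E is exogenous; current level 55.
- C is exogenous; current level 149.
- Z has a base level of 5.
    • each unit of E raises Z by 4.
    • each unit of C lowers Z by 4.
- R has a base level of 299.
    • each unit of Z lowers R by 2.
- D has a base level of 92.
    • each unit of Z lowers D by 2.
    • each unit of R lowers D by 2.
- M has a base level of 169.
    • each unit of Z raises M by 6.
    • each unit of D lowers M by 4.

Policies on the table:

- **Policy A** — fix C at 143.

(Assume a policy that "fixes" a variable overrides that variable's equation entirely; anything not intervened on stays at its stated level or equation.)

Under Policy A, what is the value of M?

Policy A (C := 143):
  E = 55
  C = 143
  Z = 5 + 4·55 − 4·143 = -347
  R = 299 − 2·(-347) = 993
  D = 92 − 2·(-347) − 2·993 = -1200
  M = 169 + 6·(-347) − 4·(-1200) = 2887

2887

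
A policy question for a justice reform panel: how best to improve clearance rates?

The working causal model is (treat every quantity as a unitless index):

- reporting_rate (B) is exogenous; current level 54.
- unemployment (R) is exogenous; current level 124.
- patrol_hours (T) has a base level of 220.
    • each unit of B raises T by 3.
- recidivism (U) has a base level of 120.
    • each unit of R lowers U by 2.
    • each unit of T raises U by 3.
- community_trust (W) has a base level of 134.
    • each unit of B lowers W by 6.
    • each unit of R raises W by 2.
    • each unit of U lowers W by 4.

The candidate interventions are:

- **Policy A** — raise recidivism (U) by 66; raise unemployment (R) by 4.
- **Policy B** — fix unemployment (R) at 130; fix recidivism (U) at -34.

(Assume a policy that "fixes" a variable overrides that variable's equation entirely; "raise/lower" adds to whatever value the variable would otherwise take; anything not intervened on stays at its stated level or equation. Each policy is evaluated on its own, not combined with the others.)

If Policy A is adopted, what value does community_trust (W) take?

-4238

Policy A (U + 66, R + 4):
  B = 54
  R = 124 + 4 = 128
  T = 220 + 3·54 = 382
  U = 120 − 2·128 + 3·382 (+66 from intervention) = 1076
  W = 134 − 6·54 + 2·128 − 4·1076 = -4238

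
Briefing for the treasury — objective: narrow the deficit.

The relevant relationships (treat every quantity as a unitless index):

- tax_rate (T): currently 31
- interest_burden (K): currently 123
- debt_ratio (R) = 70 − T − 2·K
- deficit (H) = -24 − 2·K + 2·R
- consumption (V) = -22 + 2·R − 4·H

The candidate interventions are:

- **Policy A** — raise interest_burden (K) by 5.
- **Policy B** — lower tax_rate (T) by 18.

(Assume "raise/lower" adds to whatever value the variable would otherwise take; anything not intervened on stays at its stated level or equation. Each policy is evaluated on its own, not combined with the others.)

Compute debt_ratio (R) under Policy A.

Policy A (K + 5):
  T = 31
  K = 123 + 5 = 128
  R = 70 − 31 − 2·128 = -217

-217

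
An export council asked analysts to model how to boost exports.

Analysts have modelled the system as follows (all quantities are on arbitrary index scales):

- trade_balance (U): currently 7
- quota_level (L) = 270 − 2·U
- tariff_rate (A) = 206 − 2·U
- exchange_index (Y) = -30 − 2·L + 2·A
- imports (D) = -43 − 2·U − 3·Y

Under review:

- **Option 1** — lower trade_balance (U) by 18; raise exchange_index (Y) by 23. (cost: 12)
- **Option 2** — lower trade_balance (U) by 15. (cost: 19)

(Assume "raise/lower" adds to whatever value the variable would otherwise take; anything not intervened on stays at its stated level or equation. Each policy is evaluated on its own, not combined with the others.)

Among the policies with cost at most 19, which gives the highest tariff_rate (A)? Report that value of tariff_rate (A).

Option 1 (U − 18, Y + 23):
  U = 7 − 18 = -11
  A = 206 − 2·(-11) = 228
Option 2 (U − 15):
  U = 7 − 15 = -8
  A = 206 − 2·(-8) = 222
Comparing — Option 1: A=228, Option 2: A=222. Highest is 228 (Option 1).

228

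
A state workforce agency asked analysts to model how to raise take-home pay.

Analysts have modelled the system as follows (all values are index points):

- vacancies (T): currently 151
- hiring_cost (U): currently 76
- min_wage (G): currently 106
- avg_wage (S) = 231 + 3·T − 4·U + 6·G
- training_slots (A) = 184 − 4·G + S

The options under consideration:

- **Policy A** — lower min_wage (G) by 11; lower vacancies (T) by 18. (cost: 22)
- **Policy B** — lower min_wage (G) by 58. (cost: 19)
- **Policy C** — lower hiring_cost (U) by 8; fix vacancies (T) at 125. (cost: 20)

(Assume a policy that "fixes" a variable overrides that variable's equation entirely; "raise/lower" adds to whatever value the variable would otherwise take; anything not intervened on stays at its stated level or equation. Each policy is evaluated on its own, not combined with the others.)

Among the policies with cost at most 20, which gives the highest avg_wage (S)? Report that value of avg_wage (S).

970

Policy B (G − 58):
  T = 151
  U = 76
  G = 106 − 58 = 48
  S = 231 + 3·151 − 4·76 + 6·48 = 668
Policy C (U − 8, T := 125):
  T = 125
  U = 76 − 8 = 68
  G = 106
  S = 231 + 3·125 − 4·68 + 6·106 = 970
Comparing — Policy B: S=668, Policy C: S=970. Highest is 970 (Policy C).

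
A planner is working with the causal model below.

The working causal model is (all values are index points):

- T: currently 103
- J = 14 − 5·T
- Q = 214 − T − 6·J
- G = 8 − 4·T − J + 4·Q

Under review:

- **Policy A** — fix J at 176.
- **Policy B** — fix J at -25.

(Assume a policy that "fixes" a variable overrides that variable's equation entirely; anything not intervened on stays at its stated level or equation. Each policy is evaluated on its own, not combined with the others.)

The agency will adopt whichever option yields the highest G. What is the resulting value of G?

665

Policy A (J := 176):
  T = 103
  J = 176
  Q = 214 − 103 − 6·176 = -945
  G = 8 − 4·103 − 176 + 4·(-945) = -4360
Policy B (J := -25):
  T = 103
  J = -25
  Q = 214 − 103 − 6·(-25) = 261
  G = 8 − 4·103 − (-25) + 4·261 = 665
Comparing — Policy A: G=-4360, Policy B: G=665. Highest is 665 (Policy B).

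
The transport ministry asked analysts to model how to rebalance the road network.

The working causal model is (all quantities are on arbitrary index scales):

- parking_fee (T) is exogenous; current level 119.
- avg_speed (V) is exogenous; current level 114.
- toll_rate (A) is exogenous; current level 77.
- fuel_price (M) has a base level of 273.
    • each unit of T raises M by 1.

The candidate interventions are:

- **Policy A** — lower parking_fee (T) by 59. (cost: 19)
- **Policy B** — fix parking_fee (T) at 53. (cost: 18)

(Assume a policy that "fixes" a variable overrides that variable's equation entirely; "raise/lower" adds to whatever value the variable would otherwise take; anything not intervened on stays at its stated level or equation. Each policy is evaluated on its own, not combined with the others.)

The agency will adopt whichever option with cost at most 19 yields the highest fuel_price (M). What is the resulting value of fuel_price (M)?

Policy A (T − 59):
  T = 119 − 59 = 60
  M = 273 + 60 = 333
Policy B (T := 53):
  T = 53
  M = 273 + 53 = 326
Comparing — Policy A: M=333, Policy B: M=326. Highest is 333 (Policy A).

333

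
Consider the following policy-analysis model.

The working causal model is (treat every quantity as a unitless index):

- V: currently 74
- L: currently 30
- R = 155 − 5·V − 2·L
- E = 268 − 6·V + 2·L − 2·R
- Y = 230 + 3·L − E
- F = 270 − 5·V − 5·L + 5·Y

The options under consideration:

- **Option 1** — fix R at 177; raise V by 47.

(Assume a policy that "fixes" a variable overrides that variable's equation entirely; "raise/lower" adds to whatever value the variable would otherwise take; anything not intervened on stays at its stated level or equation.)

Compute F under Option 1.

Option 1 (R := 177, V + 47):
  V = 74 + 47 = 121
  L = 30
  R = 177
  E = 268 − 6·121 + 2·30 − 2·177 = -752
  Y = 230 + 3·30 − (-752) = 1072
  F = 270 − 5·121 − 5·30 + 5·1072 = 4875

4875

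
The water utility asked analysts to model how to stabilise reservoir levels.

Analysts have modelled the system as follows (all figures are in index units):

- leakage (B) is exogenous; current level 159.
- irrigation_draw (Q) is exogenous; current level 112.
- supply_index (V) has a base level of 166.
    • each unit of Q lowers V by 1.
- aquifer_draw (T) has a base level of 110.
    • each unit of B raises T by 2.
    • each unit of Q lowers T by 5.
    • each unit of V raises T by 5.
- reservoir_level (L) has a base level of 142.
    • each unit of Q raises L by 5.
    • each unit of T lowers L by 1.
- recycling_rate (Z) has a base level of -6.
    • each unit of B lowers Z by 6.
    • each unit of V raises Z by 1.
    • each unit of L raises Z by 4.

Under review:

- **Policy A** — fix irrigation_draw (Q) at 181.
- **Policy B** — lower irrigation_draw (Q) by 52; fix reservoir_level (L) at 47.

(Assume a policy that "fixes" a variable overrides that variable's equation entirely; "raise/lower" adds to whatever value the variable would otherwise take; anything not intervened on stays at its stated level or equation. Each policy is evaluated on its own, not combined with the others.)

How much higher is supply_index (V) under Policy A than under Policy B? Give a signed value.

Policy A (Q := 181):
  Q = 181
  V = 166 − 181 = -15
Policy B (Q − 52, L := 47):
  Q = 112 − 52 = 60
  V = 166 − 60 = 106
V: -15 − 106 = -121

-121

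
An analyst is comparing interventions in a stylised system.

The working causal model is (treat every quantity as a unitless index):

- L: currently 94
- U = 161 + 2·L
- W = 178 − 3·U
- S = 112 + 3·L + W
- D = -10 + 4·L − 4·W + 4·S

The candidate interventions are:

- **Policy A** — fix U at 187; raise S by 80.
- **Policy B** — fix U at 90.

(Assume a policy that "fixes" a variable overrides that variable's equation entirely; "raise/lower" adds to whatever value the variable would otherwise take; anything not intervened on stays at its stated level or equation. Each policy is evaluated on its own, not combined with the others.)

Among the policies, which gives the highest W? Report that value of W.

-92

Policy A (U := 187, S + 80):
  L = 94
  U = 187
  W = 178 − 3·187 = -383
Policy B (U := 90):
  L = 94
  U = 90
  W = 178 − 3·90 = -92
Comparing — Policy A: W=-383, Policy B: W=-92. Highest is -92 (Policy B).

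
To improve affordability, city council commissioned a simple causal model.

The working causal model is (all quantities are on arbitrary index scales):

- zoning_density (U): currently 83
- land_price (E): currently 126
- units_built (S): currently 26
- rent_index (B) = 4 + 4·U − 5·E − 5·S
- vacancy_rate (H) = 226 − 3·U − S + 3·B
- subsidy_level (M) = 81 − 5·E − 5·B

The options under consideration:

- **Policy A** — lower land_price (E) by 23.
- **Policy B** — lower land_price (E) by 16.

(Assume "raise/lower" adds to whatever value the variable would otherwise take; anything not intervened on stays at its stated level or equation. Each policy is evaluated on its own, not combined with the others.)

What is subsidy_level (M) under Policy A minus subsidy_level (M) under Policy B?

-140

Policy A (E − 23):
  U = 83
  E = 126 − 23 = 103
  S = 26
  B = 4 + 4·83 − 5·103 − 5·26 = -309
  M = 81 − 5·103 − 5·(-309) = 1111
Policy B (E − 16):
  U = 83
  E = 126 − 16 = 110
  S = 26
  B = 4 + 4·83 − 5·110 − 5·26 = -344
  M = 81 − 5·110 − 5·(-344) = 1251
M: 1111 − 1251 = -140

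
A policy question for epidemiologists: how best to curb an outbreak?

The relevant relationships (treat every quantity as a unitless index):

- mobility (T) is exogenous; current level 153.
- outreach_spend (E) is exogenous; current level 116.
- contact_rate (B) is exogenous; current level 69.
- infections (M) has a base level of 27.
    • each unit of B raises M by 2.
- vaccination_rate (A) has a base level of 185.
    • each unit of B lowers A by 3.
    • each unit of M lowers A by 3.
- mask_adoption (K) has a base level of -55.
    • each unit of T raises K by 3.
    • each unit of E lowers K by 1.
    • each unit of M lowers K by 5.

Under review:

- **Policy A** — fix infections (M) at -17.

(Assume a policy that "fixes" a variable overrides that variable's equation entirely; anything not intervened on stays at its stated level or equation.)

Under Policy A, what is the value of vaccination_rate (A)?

29

Policy A (M := -17):
  B = 69
  M = -17
  A = 185 − 3·69 − 3·(-17) = 29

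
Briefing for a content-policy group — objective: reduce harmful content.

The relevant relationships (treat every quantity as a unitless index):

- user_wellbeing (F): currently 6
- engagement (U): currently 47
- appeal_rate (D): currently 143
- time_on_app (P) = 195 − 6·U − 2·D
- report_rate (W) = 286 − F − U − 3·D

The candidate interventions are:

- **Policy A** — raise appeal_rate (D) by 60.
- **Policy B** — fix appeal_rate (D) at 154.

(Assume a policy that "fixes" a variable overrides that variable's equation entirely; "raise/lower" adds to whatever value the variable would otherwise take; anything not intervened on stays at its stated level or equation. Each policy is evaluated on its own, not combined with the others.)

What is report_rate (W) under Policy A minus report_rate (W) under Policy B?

Policy A (D + 60):
  F = 6
  U = 47
  D = 143 + 60 = 203
  W = 286 − 6 − 47 − 3·203 = -376
Policy B (D := 154):
  F = 6
  U = 47
  D = 154
  W = 286 − 6 − 47 − 3·154 = -229
W: -376 − (-229) = -147

-147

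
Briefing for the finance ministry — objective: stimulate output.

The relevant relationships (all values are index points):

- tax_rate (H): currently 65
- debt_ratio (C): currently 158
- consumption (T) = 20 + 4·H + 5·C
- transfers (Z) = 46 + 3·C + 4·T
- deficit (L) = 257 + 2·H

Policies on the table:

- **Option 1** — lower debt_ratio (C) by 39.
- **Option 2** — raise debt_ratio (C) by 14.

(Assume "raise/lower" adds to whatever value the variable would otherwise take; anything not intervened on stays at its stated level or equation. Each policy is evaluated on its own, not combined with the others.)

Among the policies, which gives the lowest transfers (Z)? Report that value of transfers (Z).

Option 1 (C − 39):
  H = 65
  C = 158 − 39 = 119
  T = 20 + 4·65 + 5·119 = 875
  Z = 46 + 3·119 + 4·875 = 3903
Option 2 (C + 14):
  H = 65
  C = 158 + 14 = 172
  T = 20 + 4·65 + 5·172 = 1140
  Z = 46 + 3·172 + 4·1140 = 5122
Comparing — Option 1: Z=3903, Option 2: Z=5122. Lowest is 3903 (Option 1).

3903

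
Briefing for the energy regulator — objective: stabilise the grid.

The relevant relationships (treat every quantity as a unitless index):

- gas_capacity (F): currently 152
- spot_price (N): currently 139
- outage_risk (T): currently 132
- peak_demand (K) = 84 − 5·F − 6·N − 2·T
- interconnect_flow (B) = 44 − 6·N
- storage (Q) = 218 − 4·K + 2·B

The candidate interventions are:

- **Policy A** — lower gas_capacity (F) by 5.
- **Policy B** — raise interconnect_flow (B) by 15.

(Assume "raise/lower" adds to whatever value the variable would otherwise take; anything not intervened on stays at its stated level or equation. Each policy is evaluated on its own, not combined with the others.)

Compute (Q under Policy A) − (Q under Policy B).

-130

Policy A (F − 5):
  F = 152 − 5 = 147
  N = 139
  T = 132
  K = 84 − 5·147 − 6·139 − 2·132 = -1749
  B = 44 − 6·139 = -790
  Q = 218 − 4·(-1749) + 2·(-790) = 5634
Policy B (B + 15):
  F = 152
  N = 139
  T = 132
  K = 84 − 5·152 − 6·139 − 2·132 = -1774
  B = 44 − 6·139 (+15 from intervention) = -775
  Q = 218 − 4·(-1774) + 2·(-775) = 5764
Q: 5634 − 5764 = -130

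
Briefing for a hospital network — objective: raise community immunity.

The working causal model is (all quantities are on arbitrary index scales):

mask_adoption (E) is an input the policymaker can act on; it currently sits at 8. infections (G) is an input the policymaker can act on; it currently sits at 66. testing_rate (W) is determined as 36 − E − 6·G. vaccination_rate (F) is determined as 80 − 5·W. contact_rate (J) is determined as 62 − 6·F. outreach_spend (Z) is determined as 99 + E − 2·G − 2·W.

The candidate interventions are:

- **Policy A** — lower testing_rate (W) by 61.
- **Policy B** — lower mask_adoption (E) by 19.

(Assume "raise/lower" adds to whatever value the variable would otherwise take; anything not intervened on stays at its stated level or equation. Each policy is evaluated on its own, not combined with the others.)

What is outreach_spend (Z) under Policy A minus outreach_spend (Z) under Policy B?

179

Policy A (W − 61):
  E = 8
  G = 66
  W = 36 − 8 − 6·66 (−61 from intervention) = -429
  Z = 99 + 8 − 2·66 − 2·(-429) = 833
Policy B (E − 19):
  E = 8 − 19 = -11
  G = 66
  W = 36 − (-11) − 6·66 = -349
  Z = 99 + (-11) − 2·66 − 2·(-349) = 654
Z: 833 − 654 = 179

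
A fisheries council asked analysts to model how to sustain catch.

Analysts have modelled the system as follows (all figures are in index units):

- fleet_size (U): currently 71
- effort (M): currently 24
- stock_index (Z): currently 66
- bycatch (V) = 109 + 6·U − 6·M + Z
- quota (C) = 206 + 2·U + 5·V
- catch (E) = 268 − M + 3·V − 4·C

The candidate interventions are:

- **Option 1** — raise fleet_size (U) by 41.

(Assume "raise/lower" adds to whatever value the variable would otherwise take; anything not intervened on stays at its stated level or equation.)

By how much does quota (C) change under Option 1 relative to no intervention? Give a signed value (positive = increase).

Baseline:
  U = 71
  M = 24
  Z = 66
  V = 109 + 6·71 − 6·24 + 66 = 457
  C = 206 + 2·71 + 5·457 = 2633
Option 1 (U + 41):
  U = 71 + 41 = 112
  M = 24
  Z = 66
  V = 109 + 6·112 − 6·24 + 66 = 703
  C = 206 + 2·112 + 5·703 = 3945
Change in C: 3945 − 2633 = 1312

1312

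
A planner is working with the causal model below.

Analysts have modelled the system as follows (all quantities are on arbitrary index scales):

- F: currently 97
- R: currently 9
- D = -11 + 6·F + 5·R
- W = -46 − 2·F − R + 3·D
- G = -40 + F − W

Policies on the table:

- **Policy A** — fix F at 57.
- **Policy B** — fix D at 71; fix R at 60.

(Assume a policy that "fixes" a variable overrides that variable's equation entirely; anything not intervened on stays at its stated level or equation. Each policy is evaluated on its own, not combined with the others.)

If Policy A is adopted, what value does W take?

Policy A (F := 57):
  F = 57
  R = 9
  D = -11 + 6·57 + 5·9 = 376
  W = -46 − 2·57 − 9 + 3·376 = 959

959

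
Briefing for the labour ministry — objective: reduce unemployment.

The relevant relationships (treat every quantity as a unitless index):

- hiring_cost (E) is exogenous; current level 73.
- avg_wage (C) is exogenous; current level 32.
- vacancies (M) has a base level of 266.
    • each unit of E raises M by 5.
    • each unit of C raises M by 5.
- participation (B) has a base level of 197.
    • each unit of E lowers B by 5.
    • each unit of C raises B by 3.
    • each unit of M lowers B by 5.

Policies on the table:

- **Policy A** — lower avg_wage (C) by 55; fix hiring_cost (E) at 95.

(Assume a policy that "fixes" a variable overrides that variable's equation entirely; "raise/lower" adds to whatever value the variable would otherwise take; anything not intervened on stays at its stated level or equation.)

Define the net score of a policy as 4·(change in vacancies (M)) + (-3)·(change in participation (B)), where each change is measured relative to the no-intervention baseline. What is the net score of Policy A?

Baseline:
  E = 73
  C = 32
  M = 266 + 5·73 + 5·32 = 791
  B = 197 − 5·73 + 3·32 − 5·791 = -4027
Policy A (C − 55, E := 95):
  E = 95
  C = 32 − 55 = -23
  M = 266 + 5·95 + 5·(-23) = 626
  B = 197 − 5·95 + 3·(-23) − 5·626 = -3477
ΔM = 626 − 791 = -165; ΔB = -3477 − (-4027) = 550
Score = 4·(-165) + (-3)·550 = -2310

-2310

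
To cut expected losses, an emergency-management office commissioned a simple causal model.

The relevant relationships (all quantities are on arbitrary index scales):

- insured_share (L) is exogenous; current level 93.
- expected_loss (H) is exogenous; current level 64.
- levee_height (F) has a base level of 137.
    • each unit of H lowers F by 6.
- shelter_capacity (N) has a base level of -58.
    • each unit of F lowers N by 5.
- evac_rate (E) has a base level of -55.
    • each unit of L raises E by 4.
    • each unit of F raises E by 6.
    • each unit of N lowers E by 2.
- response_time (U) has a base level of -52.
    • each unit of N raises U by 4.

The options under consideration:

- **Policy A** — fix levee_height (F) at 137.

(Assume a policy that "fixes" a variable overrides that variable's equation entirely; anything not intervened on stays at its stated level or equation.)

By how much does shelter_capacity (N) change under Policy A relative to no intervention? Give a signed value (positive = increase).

-1920

Baseline:
  H = 64
  F = 137 − 6·64 = -247
  N = -58 − 5·(-247) = 1177
Policy A (F := 137):
  H = 64
  F = 137
  N = -58 − 5·137 = -743
Change in N: -743 − 1177 = -1920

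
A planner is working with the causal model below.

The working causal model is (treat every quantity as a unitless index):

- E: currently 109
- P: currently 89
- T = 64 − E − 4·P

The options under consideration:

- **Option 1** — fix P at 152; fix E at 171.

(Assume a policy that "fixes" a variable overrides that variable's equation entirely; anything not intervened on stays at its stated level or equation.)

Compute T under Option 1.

-715

Option 1 (P := 152, E := 171):
  E = 171
  P = 152
  T = 64 − 171 − 4·152 = -715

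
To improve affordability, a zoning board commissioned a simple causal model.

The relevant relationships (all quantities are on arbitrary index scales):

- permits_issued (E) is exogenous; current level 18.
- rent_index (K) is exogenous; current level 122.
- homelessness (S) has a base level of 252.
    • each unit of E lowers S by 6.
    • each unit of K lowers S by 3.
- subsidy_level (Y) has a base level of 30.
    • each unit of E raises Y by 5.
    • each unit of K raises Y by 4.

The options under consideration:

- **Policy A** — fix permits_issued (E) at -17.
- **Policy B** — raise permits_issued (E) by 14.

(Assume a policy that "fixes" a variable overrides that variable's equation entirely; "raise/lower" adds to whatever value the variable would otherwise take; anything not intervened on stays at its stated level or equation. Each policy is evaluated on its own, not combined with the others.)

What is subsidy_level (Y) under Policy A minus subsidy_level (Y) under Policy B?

Policy A (E := -17):
  E = -17
  K = 122
  Y = 30 + 5·(-17) + 4·122 = 433
Policy B (E + 14):
  E = 18 + 14 = 32
  K = 122
  Y = 30 + 5·32 + 4·122 = 678
Y: 433 − 678 = -245

-245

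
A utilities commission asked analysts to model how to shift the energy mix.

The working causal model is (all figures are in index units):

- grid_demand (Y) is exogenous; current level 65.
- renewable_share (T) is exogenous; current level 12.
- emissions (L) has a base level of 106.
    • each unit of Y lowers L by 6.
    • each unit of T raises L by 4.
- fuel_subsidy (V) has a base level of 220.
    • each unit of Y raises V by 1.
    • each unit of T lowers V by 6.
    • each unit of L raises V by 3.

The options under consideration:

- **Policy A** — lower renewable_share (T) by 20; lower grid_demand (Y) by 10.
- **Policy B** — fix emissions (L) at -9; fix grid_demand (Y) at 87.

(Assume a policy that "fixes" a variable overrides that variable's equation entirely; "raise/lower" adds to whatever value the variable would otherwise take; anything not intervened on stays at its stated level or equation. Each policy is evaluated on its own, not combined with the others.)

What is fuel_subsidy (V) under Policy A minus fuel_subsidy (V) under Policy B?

Policy A (T − 20, Y − 10):
  Y = 65 − 10 = 55
  T = 12 − 20 = -8
  L = 106 − 6·55 + 4·(-8) = -256
  V = 220 + 55 − 6·(-8) + 3·(-256) = -445
Policy B (L := -9, Y := 87):
  Y = 87
  T = 12
  L = -9
  V = 220 + 87 − 6·12 + 3·(-9) = 208
V: -445 − 208 = -653

-653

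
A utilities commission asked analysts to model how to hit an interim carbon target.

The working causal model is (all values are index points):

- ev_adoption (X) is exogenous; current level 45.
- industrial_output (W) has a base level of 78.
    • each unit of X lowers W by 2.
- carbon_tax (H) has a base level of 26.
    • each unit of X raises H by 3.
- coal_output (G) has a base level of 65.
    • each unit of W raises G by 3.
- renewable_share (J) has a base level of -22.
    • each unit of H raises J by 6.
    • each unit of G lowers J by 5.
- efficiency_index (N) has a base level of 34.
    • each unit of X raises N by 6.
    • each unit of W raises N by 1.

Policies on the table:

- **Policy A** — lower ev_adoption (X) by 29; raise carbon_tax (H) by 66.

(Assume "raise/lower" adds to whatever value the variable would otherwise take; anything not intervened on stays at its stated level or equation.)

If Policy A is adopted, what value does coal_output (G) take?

203

Policy A (X − 29, H + 66):
  X = 45 − 29 = 16
  W = 78 − 2·16 = 46
  G = 65 + 3·46 = 203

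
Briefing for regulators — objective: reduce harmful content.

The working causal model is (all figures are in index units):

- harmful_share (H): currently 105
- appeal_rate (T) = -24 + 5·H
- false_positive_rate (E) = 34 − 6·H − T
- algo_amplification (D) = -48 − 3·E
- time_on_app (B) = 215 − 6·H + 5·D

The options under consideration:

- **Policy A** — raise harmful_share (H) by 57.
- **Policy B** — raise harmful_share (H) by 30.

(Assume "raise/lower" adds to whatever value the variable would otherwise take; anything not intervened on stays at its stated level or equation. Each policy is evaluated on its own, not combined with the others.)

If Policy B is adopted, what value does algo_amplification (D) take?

4233

Policy B (H + 30):
  H = 105 + 30 = 135
  T = -24 + 5·135 = 651
  E = 34 − 6·135 − 651 = -1427
  D = -48 − 3·(-1427) = 4233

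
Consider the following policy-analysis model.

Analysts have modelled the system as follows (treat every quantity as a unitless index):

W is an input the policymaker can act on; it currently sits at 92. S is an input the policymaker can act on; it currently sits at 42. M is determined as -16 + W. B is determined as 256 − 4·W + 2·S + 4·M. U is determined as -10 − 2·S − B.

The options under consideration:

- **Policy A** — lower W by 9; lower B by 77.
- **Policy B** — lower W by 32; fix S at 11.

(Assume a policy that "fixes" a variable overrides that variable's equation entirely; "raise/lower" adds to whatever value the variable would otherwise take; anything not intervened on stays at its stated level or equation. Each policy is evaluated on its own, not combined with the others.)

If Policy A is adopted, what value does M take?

Policy A (W − 9, B − 77):
  W = 92 − 9 = 83
  M = -16 + 83 = 67

67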